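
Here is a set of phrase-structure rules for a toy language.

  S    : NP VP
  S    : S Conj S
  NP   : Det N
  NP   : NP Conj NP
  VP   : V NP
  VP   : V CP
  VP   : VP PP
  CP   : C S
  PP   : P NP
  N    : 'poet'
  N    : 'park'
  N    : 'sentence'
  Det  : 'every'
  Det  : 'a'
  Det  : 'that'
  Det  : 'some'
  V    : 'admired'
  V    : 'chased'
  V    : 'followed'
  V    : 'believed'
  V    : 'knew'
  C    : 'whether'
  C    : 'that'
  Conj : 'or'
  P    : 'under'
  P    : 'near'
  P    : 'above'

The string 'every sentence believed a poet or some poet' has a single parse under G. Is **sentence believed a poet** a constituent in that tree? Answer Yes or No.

[S [NP [Det every] [N sentence]] [VP [V believed] [NP [NP [Det a] [N poet]] [Conj or] [NP [Det some] [N poet]]]]]
The smallest constituent containing 'sentence believed a poet' is the S spanning 'every sentence believed a poet or some poet'; no single node in the tree dominates exactly the given words.

No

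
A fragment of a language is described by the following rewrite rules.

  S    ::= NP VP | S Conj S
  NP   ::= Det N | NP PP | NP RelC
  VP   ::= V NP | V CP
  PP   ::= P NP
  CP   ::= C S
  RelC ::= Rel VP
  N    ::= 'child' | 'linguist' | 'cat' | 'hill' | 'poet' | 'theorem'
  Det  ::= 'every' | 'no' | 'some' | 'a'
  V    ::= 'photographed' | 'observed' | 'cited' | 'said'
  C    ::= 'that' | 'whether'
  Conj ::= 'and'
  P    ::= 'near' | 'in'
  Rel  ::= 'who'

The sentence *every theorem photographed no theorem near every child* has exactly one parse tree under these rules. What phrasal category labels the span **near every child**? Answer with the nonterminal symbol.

PP

S
  NP
    Det: every
    N: theorem
  VP
    V: photographed
    NP
      NP
        Det: no
        N: theorem
      PP
        P: near
        NP
          Det: every
          N: child
The span 'near every child' is the PP node built by PP → P NP.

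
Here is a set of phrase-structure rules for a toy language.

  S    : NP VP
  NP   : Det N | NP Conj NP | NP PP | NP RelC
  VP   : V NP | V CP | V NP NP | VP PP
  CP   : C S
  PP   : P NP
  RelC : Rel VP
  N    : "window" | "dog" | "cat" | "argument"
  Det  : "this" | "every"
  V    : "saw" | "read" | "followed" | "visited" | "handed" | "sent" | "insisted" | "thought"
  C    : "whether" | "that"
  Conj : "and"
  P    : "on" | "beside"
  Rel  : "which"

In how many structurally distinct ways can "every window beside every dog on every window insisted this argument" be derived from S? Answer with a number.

2

The two bracketings:
[S [NP [NP [Det every] [N window]] [PP [P beside] [NP [NP [Det every] [N dog]] [PP [P on] [NP [Det every] [N window]]]]]] [VP [V insisted] [NP [Det this] [N argument]]]]
[S [NP [NP [NP [Det every] [N window]] [PP [P beside] [NP [Det every] [N dog]]]] [PP [P on] [NP [Det every] [N window]]]] [VP [V insisted] [NP [Det this] [N argument]]]]
The trees differ in how a recursive rule is bracketed over the same span.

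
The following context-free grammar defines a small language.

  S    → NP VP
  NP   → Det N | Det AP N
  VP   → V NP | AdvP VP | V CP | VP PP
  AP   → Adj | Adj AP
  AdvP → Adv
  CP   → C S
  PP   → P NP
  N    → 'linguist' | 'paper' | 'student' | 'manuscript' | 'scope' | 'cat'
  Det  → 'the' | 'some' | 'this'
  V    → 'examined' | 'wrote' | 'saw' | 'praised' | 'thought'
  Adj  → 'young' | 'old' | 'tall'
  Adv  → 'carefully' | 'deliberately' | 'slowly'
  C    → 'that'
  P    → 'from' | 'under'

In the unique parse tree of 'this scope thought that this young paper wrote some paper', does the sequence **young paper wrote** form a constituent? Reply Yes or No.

[S [NP [Det this] [N scope]] [VP [V thought] [CP [C that] [S [NP [Det this] [AP [Adj young]] [N paper]] [VP [V wrote] [NP [Det some] [N paper]]]]]]]
The smallest constituent containing 'young paper wrote' is the S spanning 'this young paper wrote some paper'; no single node in the tree dominates exactly the given words.

No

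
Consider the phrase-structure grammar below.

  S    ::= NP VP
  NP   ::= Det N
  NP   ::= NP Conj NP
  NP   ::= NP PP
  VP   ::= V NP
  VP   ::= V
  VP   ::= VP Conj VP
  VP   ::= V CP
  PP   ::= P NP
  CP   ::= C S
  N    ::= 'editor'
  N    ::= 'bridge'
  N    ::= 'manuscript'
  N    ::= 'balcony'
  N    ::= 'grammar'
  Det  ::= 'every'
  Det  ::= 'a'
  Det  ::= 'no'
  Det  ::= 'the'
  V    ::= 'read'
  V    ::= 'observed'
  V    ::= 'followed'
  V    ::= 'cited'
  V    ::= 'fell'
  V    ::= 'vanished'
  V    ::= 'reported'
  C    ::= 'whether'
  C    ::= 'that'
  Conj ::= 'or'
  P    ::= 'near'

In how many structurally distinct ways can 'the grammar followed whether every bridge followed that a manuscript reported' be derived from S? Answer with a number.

1

[S [NP [Det the] [N grammar]] [VP [V followed] [CP [C whether] [S [NP [Det every] [N bridge]] [VP [V followed] [CP [C that] [S [NP [Det a] [N manuscript]] [VP [V reported]]]]]]]]]
No rule offers an alternative attachment or grouping for any span, so this is the only derivation.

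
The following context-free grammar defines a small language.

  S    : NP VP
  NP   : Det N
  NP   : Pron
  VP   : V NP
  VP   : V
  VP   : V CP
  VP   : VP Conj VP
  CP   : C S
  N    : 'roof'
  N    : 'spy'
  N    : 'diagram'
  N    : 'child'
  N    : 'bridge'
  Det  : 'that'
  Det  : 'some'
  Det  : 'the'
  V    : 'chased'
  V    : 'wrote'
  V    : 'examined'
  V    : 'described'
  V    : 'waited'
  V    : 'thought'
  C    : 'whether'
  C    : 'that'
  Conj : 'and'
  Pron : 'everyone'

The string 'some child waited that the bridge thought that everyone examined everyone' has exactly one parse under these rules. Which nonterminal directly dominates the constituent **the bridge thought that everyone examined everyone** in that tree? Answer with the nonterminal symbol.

[S [NP [Det some] [N child]] [VP [V waited] [CP [C that] [S [NP [Det the] [N bridge]] [VP [V thought] [CP [C that] [S [NP [Pron everyone]] [VP [V examined] [NP [Pron everyone]]]]]]]]]]
The span 'the bridge thought that everyone examined everyone' is the S node built by S → NP VP.
Its mother is the CP built by CP → C S.

CP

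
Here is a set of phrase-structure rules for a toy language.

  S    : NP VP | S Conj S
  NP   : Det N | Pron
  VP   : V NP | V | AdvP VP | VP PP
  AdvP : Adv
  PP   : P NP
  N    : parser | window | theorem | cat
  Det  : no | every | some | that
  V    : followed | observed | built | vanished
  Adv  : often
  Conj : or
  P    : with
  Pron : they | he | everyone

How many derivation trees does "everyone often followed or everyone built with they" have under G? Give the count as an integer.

[S [S [NP [Pron everyone]] [VP [AdvP [Adv often]] [VP [V followed]]]] [Conj or] [S [NP [Pron everyone]] [VP [VP [V built]] [PP [P with] [NP [Pron they]]]]]]
No rule offers an alternative attachment or grouping for any span, so this is the only derivation.

1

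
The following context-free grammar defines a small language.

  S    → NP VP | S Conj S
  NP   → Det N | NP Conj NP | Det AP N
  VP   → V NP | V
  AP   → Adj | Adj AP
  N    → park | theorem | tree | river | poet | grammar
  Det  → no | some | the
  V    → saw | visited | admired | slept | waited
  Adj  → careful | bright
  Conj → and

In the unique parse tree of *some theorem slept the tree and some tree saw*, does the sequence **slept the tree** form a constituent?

[S [S [NP [Det some] [N theorem]] [VP [V slept] [NP [Det the] [N tree]]]] [Conj and] [S [NP [Det some] [N tree]] [VP [V saw]]]]
The words 'slept the tree' are exhaustively dominated by a single VP node (built by VP → V NP), so they form a constituent.

Yes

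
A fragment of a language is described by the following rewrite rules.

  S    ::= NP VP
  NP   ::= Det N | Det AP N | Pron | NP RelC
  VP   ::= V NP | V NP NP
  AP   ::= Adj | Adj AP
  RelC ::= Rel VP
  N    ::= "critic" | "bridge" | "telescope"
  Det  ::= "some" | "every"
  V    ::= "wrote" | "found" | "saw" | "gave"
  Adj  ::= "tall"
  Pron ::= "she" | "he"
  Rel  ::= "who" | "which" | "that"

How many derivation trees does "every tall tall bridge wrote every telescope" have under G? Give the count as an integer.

1

[S [NP [Det every] [AP [Adj tall] [AP [Adj tall]]] [N bridge]] [VP [V wrote] [NP [Det every] [N telescope]]]]
No rule offers an alternative attachment or grouping for any span, so this is the only derivation.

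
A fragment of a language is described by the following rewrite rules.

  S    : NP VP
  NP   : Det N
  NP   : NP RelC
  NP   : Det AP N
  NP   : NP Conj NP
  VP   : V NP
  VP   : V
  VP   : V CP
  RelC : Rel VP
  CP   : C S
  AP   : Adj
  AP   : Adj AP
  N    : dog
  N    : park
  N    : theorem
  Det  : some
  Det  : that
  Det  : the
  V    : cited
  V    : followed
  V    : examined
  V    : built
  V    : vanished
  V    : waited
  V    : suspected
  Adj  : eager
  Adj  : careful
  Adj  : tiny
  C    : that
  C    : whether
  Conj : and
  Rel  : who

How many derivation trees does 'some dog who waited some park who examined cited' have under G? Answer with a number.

2

The two bracketings:
[S [NP [NP [Det some] [N dog]] [RelC [Rel who] [VP [V waited] [NP [NP [Det some] [N park]] [RelC [Rel who] [VP [V examined]]]]]]] [VP [V cited]]]
[S [NP [NP [NP [Det some] [N dog]] [RelC [Rel who] [VP [V waited] [NP [Det some] [N park]]]]] [RelC [Rel who] [VP [V examined]]]] [VP [V cited]]]
The trees differ in how a recursive rule is bracketed over the same span.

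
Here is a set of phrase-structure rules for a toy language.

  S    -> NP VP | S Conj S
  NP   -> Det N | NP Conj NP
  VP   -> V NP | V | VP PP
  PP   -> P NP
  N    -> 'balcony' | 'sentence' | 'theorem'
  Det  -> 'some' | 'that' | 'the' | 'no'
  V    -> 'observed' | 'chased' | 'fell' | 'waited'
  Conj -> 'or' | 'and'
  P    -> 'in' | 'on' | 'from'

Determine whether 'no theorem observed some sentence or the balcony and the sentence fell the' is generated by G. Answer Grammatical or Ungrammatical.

For S → NP VP, the only prefix that parses as NP is 'no theorem', but the remainder 'observed some sentence or the balcony and the sentence fell the' is not a VP under these rules. The alternative S rule S → S Conj S likewise has no satisfying split.

Ungrammatical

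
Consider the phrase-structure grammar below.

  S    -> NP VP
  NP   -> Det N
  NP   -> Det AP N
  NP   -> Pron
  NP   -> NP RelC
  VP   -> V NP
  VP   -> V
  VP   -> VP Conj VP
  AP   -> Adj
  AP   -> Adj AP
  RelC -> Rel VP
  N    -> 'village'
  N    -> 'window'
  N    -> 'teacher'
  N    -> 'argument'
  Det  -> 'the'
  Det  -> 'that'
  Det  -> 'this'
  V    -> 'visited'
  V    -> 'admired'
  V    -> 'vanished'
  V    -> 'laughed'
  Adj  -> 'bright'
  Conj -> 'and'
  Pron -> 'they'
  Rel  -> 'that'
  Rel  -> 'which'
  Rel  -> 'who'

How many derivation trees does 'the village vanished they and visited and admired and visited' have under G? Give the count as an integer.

Two of the 5 distinct bracketings:
[S [NP [Det the] [N village]] [VP [VP [V vanished] [NP [Pron they]]] [Conj and] [VP [VP [V visited]] [Conj and] [VP [VP [V admired]] [Conj and] [VP [V visited]]]]]]
[S [NP [Det the] [N village]] [VP [VP [V vanished] [NP [Pron they]]] [Conj and] [VP [VP [VP [V visited]] [Conj and] [VP [V admired]]] [Conj and] [VP [V visited]]]]]
The trees differ in how a recursive rule is bracketed over the same span.

5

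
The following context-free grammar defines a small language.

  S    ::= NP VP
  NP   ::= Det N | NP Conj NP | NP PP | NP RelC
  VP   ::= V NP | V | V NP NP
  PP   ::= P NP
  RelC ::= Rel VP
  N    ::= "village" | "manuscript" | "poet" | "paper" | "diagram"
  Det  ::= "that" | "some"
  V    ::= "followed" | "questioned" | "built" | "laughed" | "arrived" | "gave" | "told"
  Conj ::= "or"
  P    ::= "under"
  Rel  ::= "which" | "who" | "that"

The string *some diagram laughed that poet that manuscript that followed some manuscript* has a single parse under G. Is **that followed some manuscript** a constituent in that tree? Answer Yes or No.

[S [NP [Det some] [N diagram]] [VP [V laughed] [NP [Det that] [N poet]] [NP [NP [Det that] [N manuscript]] [RelC [Rel that] [VP [V followed] [NP [Det some] [N manuscript]]]]]]]
The words 'that followed some manuscript' are exhaustively dominated by a single RelC node (built by RelC → Rel VP), so they form a constituent.

Yes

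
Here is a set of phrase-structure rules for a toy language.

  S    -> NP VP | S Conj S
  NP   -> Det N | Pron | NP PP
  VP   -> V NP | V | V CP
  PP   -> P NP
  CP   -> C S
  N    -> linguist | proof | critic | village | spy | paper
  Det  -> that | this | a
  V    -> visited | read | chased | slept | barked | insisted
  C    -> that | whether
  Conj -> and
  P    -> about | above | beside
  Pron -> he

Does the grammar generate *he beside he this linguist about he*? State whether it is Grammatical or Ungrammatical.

Ungrammatical

A Pron word can never sit immediately before a Det word in any string this grammar generates, so the substring 'he this' rules out a derivation.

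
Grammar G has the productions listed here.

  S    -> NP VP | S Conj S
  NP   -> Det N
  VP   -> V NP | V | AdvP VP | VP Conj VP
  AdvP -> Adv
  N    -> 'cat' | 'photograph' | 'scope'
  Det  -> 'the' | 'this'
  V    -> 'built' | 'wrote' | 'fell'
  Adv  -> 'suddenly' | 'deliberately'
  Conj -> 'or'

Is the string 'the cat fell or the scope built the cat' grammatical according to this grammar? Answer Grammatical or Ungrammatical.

S
  S
    NP
      Det: the
      N: cat
    VP
      V: fell
  Conj: or
  S
    NP
      Det: the
      N: scope
    VP
      V: built
      NP
        Det: the
        N: cat
Each bracket corresponds to one application of a listed rule, so the string is derivable from S.

Grammatical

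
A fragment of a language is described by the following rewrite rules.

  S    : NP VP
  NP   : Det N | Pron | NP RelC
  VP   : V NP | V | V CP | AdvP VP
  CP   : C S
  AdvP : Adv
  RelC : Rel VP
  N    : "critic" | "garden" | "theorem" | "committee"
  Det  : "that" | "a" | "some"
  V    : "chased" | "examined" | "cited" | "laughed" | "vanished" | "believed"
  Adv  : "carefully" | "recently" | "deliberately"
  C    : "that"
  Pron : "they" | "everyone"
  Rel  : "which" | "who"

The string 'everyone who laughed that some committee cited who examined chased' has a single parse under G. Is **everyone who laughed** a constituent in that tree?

No

[S [NP [NP [NP [Pron everyone]] [RelC [Rel who] [VP [V laughed] [CP [C that] [S [NP [Det some] [N committee]] [VP [V cited]]]]]]] [RelC [Rel who] [VP [V examined]]]] [VP [V chased]]]
The smallest constituent containing 'everyone who laughed' is the NP spanning 'everyone who laughed that some committee cited'; no single node in the tree dominates exactly the given words.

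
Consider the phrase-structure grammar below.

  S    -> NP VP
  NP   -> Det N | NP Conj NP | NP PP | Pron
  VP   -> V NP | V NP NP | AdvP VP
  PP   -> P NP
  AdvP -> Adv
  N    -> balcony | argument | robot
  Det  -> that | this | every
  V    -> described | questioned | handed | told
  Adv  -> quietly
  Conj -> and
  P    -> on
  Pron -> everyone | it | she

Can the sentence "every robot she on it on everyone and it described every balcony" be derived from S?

For S → NP VP, the only prefix that parses as NP is 'every robot', but the remainder 'she on it on everyone and it described every balcony' is not a VP under these rules.

Ungrammatical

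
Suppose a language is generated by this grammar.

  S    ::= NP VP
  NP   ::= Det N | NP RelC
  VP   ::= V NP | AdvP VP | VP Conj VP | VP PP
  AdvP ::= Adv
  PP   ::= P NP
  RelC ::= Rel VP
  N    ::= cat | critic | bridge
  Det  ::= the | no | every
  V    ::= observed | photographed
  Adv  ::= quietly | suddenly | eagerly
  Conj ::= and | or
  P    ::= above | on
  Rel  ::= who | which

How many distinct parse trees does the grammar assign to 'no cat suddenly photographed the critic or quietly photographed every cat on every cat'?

7

Two of the 7 distinct bracketings:
[S [NP [Det no] [N cat]] [VP [AdvP [Adv suddenly]] [VP [VP [V photographed] [NP [Det the] [N critic]]] [Conj or] [VP [AdvP [Adv quietly]] [VP [VP [V photographed] [NP [Det every] [N cat]]] [PP [P on] [NP [Det every] [N cat]]]]]]]]
[S [NP [Det no] [N cat]] [VP [AdvP [Adv suddenly]] [VP [VP [V photographed] [NP [Det the] [N critic]]] [Conj or] [VP [VP [AdvP [Adv quietly]] [VP [V photographed] [NP [Det every] [N cat]]]] [PP [P on] [NP [Det every] [N cat]]]]]]]
The trees differ in how a recursive rule is bracketed over the same span.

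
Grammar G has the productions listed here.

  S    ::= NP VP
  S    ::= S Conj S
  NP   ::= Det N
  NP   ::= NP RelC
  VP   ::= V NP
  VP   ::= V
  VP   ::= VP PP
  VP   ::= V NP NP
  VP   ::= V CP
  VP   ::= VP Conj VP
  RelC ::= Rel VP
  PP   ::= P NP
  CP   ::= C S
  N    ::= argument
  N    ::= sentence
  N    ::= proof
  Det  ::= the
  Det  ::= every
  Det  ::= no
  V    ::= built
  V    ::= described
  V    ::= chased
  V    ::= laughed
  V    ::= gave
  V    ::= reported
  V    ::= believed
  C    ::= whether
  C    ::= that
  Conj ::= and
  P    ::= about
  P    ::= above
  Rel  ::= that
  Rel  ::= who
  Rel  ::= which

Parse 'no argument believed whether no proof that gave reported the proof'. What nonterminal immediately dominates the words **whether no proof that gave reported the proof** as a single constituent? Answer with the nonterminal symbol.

CP

[S [NP [Det no] [N argument]] [VP [V believed] [CP [C whether] [S [NP [NP [Det no] [N proof]] [RelC [Rel that] [VP [V gave]]]] [VP [V reported] [NP [Det the] [N proof]]]]]]]
The span 'whether no proof that gave reported the proof' is the CP node built by CP → C S.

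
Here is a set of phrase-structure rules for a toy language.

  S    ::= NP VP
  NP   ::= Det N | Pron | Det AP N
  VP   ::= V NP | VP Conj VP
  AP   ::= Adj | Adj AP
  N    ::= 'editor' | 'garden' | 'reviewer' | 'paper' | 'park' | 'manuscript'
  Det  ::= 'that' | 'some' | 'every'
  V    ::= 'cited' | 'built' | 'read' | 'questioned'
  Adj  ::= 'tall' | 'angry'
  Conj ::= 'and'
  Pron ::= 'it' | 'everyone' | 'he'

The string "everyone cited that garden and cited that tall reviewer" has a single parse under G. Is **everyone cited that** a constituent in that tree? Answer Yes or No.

[S [NP [Pron everyone]] [VP [VP [V cited] [NP [Det that] [N garden]]] [Conj and] [VP [V cited] [NP [Det that] [AP [Adj tall]] [N reviewer]]]]]
The smallest constituent containing 'everyone cited that' is the S spanning 'everyone cited that garden and cited that tall reviewer'; no single node in the tree dominates exactly the given words.

No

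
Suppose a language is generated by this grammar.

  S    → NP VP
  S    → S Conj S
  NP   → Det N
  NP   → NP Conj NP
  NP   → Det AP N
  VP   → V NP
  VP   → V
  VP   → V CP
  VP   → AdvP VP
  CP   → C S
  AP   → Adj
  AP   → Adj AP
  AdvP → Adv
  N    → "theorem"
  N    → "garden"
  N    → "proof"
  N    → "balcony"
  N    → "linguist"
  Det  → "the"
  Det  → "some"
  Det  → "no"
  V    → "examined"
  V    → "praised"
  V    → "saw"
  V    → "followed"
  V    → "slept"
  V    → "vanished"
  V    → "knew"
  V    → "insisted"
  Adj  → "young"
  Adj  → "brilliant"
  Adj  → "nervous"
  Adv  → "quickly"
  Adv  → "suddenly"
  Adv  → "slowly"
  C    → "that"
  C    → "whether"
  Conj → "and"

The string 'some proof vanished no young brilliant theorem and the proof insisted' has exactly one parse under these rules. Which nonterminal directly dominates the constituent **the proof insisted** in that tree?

S
  S
    NP
      Det: some
      N: proof
    VP
      V: vanished
      NP
        Det: no
        AP
          Adj: young
          AP
            Adj: brilliant
        N: theorem
  Conj: and
  S
    NP
      Det: the
      N: proof
    VP
      V: insisted
The span 'the proof insisted' is the S node built by S → NP VP.
Its mother is the S built by S → S Conj S.

S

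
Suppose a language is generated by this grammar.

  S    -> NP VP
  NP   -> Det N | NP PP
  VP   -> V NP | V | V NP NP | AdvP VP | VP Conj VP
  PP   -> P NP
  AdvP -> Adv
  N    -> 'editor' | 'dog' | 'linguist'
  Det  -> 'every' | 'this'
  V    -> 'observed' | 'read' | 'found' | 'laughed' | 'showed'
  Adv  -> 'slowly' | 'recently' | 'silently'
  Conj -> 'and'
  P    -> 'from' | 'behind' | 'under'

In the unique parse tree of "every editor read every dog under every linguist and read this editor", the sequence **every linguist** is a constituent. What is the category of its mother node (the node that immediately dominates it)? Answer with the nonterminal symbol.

PP

S
  NP
    Det: every
    N: editor
  VP
    VP
      V: read
      NP
        NP
          Det: every
          N: dog
        PP
          P: under
          NP
            Det: every
            N: linguist
    Conj: and
    VP
      V: read
      NP
        Det: this
        N: editor
The span 'every linguist' is the NP node built by NP → Det N.
Its mother is the PP built by PP → P NP.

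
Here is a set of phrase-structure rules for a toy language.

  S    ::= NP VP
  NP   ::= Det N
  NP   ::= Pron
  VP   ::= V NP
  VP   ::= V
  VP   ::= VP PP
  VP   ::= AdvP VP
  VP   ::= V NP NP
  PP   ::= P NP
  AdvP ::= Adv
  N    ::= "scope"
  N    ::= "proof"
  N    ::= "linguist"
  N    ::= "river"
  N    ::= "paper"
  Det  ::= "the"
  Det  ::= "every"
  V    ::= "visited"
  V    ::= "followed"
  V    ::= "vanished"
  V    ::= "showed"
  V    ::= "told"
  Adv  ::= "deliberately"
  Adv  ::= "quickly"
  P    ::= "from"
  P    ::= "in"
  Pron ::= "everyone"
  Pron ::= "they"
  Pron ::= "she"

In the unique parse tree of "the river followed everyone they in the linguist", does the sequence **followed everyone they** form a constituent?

Yes

[S [NP [Det the] [N river]] [VP [VP [V followed] [NP [Pron everyone]] [NP [Pron they]]] [PP [P in] [NP [Det the] [N linguist]]]]]
The words 'followed everyone they' are exhaustively dominated by a single VP node (built by VP → V NP NP), so they form a constituent.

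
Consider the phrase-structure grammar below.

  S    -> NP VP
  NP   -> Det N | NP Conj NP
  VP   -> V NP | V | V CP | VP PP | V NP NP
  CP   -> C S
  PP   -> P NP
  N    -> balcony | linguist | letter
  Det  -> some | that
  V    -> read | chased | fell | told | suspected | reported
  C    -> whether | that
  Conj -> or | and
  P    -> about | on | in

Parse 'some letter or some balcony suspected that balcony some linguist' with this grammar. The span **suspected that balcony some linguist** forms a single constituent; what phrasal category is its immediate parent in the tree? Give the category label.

S
  NP
    NP
      Det: some
      N: letter
    Conj: or
    NP
      Det: some
      N: balcony
  VP
    V: suspected
    NP
      Det: that
      N: balcony
    NP
      Det: some
      N: linguist
The span 'suspected that balcony some linguist' is the VP node built by VP → V NP NP.
Its mother is the S built by S → NP VP.

S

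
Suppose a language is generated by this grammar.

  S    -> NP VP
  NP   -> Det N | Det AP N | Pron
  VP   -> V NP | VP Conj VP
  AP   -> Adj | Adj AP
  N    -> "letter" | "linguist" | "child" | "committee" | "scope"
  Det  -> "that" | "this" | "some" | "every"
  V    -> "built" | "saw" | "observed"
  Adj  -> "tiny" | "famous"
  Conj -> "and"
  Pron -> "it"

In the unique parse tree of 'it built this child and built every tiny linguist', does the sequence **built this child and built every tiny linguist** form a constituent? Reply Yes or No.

[S [NP [Pron it]] [VP [VP [V built] [NP [Det this] [N child]]] [Conj and] [VP [V built] [NP [Det every] [AP [Adj tiny]] [N linguist]]]]]
The words 'built this child and built every tiny linguist' are exhaustively dominated by a single VP node (built by VP → VP Conj VP), so they form a constituent.

Yes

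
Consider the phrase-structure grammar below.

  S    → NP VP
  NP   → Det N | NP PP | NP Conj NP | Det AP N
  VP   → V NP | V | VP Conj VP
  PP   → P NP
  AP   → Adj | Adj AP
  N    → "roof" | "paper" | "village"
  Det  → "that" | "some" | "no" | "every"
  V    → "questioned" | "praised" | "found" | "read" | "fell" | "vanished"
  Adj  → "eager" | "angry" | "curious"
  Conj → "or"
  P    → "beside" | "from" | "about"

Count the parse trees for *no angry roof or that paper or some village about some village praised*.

5

Two of the 5 distinct bracketings:
[S [NP [NP [NP [Det no] [AP [Adj angry]] [N roof]] [Conj or] [NP [NP [Det that] [N paper]] [Conj or] [NP [Det some] [N village]]]] [PP [P about] [NP [Det some] [N village]]]] [VP [V praised]]]
[S [NP [NP [NP [NP [Det no] [AP [Adj angry]] [N roof]] [Conj or] [NP [Det that] [N paper]]] [Conj or] [NP [Det some] [N village]]] [PP [P about] [NP [Det some] [N village]]]] [VP [V praised]]]
The trees differ in how a recursive rule is bracketed over the same span.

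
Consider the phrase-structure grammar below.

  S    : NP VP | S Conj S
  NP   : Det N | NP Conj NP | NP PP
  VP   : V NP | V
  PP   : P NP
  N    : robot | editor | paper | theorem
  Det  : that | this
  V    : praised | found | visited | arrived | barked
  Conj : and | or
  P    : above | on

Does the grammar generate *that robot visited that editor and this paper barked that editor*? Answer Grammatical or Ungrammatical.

S
  S
    NP
      Det: that
      N: robot
    VP
      V: visited
      NP
        Det: that
        N: editor
  Conj: and
  S
    NP
      Det: this
      N: paper
    VP
      V: barked
      NP
        Det: that
        N: editor
Every word is introduced by a lexical rule and the phrasal rules combine the resulting categories into a single S.

Grammatical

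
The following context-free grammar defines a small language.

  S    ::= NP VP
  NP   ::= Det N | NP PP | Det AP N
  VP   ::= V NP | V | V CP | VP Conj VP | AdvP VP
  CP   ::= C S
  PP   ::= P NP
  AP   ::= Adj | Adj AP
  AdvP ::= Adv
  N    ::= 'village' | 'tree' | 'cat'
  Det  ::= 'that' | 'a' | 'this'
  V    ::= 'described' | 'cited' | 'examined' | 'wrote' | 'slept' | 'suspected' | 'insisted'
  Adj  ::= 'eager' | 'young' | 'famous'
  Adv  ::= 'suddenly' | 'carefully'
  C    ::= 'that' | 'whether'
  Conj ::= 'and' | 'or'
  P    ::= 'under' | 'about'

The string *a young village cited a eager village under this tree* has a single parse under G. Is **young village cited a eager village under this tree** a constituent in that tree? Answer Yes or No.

[S [NP [Det a] [AP [Adj young]] [N village]] [VP [V cited] [NP [NP [Det a] [AP [Adj eager]] [N village]] [PP [P under] [NP [Det this] [N tree]]]]]]
The smallest constituent containing 'young village cited a eager village under this tree' is the S spanning 'a young village cited a eager village under this tree'; no single node in the tree dominates exactly the given words.

No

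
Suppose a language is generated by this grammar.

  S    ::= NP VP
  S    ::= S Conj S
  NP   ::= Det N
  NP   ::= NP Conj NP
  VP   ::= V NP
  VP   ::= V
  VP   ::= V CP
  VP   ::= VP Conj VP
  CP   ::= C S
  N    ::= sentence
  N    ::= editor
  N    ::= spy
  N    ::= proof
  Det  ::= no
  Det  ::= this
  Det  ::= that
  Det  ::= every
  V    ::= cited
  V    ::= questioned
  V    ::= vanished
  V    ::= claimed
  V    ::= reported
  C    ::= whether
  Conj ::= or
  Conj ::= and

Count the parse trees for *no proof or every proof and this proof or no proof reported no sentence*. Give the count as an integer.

Two of the 5 distinct bracketings:
[S [NP [NP [Det no] [N proof]] [Conj or] [NP [NP [Det every] [N proof]] [Conj and] [NP [NP [Det this] [N proof]] [Conj or] [NP [Det no] [N proof]]]]] [VP [V reported] [NP [Det no] [N sentence]]]]
[S [NP [NP [Det no] [N proof]] [Conj or] [NP [NP [NP [Det every] [N proof]] [Conj and] [NP [Det this] [N proof]]] [Conj or] [NP [Det no] [N proof]]]] [VP [V reported] [NP [Det no] [N sentence]]]]
The trees differ in how a recursive rule is bracketed over the same span.

5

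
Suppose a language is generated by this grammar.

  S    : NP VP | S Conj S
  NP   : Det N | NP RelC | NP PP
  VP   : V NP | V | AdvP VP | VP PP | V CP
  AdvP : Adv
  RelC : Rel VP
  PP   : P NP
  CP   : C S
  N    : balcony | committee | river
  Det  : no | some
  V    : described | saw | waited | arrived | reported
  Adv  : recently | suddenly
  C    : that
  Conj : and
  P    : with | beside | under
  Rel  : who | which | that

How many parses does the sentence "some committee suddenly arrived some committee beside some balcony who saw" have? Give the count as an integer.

4

Two of the 4 distinct bracketings:
[S [NP [Det some] [N committee]] [VP [AdvP [Adv suddenly]] [VP [V arrived] [NP [NP [NP [Det some] [N committee]] [PP [P beside] [NP [Det some] [N balcony]]]] [RelC [Rel who] [VP [V saw]]]]]]]
[S [NP [Det some] [N committee]] [VP [AdvP [Adv suddenly]] [VP [V arrived] [NP [NP [Det some] [N committee]] [PP [P beside] [NP [NP [Det some] [N balcony]] [RelC [Rel who] [VP [V saw]]]]]]]]]
The trees differ in how a recursive rule is bracketed over the same span.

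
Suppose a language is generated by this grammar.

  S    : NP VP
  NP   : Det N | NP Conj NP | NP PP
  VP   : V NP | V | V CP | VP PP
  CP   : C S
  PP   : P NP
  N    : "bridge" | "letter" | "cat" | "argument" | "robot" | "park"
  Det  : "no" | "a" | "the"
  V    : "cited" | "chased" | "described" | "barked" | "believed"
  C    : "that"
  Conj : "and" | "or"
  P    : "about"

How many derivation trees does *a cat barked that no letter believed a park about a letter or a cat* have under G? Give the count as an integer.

4

Two of the 4 distinct bracketings:
[S [NP [Det a] [N cat]] [VP [V barked] [CP [C that] [S [NP [Det no] [N letter]] [VP [V believed] [NP [NP [NP [Det a] [N park]] [PP [P about] [NP [Det a] [N letter]]]] [Conj or] [NP [Det a] [N cat]]]]]]]]
[S [NP [Det a] [N cat]] [VP [V barked] [CP [C that] [S [NP [Det no] [N letter]] [VP [V believed] [NP [NP [Det a] [N park]] [PP [P about] [NP [NP [Det a] [N letter]] [Conj or] [NP [Det a] [N cat]]]]]]]]]]
The trees differ in how a recursive rule is bracketed over the same span.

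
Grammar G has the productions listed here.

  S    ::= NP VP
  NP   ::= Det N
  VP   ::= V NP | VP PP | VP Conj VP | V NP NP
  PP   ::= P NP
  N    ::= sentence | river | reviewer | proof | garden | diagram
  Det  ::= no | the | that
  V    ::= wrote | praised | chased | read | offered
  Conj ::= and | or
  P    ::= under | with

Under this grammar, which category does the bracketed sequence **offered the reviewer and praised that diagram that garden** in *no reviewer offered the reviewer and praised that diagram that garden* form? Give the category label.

VP

[S [NP [Det no] [N reviewer]] [VP [VP [V offered] [NP [Det the] [N reviewer]]] [Conj and] [VP [V praised] [NP [Det that] [N diagram]] [NP [Det that] [N garden]]]]]
The span 'offered the reviewer and praised that diagram that garden' is the VP node built by VP → VP Conj VP.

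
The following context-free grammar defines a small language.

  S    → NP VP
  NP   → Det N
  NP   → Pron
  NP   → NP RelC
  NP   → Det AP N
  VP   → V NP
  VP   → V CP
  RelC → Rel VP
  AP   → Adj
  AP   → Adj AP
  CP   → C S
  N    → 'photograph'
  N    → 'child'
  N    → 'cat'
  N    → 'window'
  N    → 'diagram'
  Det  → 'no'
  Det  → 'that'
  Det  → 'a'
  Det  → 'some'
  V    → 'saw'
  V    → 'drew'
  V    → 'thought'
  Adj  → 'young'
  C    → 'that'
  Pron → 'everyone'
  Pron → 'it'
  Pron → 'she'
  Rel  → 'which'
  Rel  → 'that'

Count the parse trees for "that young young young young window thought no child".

1

[S [NP [Det that] [AP [Adj young] [AP [Adj young] [AP [Adj young] [AP [Adj young]]]]] [N window]] [VP [V thought] [NP [Det no] [N child]]]]
No rule offers an alternative attachment or grouping for any span, so this is the only derivation.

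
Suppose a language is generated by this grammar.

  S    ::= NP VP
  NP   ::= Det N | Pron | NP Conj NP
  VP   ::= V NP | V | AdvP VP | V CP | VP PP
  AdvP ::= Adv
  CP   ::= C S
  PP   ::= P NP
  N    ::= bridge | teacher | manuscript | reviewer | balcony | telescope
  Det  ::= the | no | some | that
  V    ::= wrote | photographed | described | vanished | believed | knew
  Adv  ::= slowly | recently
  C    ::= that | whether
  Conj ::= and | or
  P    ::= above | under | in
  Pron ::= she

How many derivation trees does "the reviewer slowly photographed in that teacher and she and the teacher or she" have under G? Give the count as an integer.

10

Two of the 10 distinct bracketings:
[S [NP [Det the] [N reviewer]] [VP [AdvP [Adv slowly]] [VP [VP [V photographed]] [PP [P in] [NP [NP [Det that] [N teacher]] [Conj and] [NP [NP [Pron she]] [Conj and] [NP [NP [Det the] [N teacher]] [Conj or] [NP [Pron she]]]]]]]]]
[S [NP [Det the] [N reviewer]] [VP [AdvP [Adv slowly]] [VP [VP [V photographed]] [PP [P in] [NP [NP [Det that] [N teacher]] [Conj and] [NP [NP [NP [Pron she]] [Conj and] [NP [Det the] [N teacher]]] [Conj or] [NP [Pron she]]]]]]]]
The trees differ in how a recursive rule is bracketed over the same span.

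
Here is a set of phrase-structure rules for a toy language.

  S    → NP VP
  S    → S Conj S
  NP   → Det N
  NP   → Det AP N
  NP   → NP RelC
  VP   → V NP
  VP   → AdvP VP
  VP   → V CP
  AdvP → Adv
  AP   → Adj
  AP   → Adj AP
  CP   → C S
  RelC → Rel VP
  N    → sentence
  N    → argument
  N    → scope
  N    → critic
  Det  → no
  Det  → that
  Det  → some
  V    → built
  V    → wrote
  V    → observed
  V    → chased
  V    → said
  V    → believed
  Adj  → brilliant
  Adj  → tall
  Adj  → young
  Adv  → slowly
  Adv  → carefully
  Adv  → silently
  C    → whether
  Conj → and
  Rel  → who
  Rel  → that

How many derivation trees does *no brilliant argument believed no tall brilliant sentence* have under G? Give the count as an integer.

1

[S [NP [Det no] [AP [Adj brilliant]] [N argument]] [VP [V believed] [NP [Det no] [AP [Adj tall] [AP [Adj brilliant]]] [N sentence]]]]
No rule offers an alternative attachment or grouping for any span, so this is the only derivation.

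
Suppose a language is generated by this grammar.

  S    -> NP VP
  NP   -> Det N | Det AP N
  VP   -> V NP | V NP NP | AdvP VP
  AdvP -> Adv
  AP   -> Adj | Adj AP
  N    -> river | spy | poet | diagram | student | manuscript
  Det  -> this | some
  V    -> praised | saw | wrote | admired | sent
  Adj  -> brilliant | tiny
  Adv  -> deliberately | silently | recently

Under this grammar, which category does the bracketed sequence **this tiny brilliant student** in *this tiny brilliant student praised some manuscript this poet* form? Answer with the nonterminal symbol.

NP

S
  NP
    Det: this
    AP
      Adj: tiny
      AP
        Adj: brilliant
    N: student
  VP
    V: praised
    NP
      Det: some
      N: manuscript
    NP
      Det: this
      N: poet
The span 'this tiny brilliant student' is the NP node built by NP → Det AP N.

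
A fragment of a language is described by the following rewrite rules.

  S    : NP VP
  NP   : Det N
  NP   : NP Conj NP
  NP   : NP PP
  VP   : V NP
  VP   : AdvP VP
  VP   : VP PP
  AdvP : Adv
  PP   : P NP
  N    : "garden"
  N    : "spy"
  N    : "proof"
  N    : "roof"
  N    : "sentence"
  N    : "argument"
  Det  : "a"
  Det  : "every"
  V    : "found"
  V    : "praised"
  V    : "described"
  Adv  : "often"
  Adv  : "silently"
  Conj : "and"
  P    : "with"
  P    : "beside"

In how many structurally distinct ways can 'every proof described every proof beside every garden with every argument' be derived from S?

Two of the 5 distinct bracketings:
[S [NP [Det every] [N proof]] [VP [V described] [NP [NP [Det every] [N proof]] [PP [P beside] [NP [NP [Det every] [N garden]] [PP [P with] [NP [Det every] [N argument]]]]]]]]
[S [NP [Det every] [N proof]] [VP [V described] [NP [NP [NP [Det every] [N proof]] [PP [P beside] [NP [Det every] [N garden]]]] [PP [P with] [NP [Det every] [N argument]]]]]]
The trees differ in how a recursive rule is bracketed over the same span.

5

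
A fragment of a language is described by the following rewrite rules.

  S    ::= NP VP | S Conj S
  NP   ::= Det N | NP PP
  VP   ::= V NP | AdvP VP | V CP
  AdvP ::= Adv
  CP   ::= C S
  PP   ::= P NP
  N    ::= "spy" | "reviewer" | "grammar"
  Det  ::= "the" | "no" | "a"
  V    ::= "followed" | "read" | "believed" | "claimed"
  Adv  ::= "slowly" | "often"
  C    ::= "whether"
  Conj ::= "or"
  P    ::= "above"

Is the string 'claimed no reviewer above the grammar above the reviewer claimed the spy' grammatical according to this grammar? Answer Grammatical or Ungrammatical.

For S → NP VP, no prefix of the string parses as an NP. The alternative S rule S → S Conj S likewise has no satisfying split.

Ungrammatical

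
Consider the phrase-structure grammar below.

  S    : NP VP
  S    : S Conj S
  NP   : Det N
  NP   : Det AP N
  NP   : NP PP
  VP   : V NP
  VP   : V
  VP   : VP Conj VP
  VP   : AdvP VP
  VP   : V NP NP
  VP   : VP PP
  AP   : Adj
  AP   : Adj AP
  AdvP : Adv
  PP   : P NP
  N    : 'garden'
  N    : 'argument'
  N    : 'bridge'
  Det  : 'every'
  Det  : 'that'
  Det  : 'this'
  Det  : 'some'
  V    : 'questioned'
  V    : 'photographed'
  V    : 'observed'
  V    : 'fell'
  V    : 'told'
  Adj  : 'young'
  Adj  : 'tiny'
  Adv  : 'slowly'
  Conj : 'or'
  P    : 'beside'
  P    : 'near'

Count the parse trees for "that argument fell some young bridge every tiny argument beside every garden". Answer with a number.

The two bracketings:
[S [NP [Det that] [N argument]] [VP [V fell] [NP [Det some] [AP [Adj young]] [N bridge]] [NP [NP [Det every] [AP [Adj tiny]] [N argument]] [PP [P beside] [NP [Det every] [N garden]]]]]]
[S [NP [Det that] [N argument]] [VP [VP [V fell] [NP [Det some] [AP [Adj young]] [N bridge]] [NP [Det every] [AP [Adj tiny]] [N argument]]] [PP [P beside] [NP [Det every] [N garden]]]]]
The difference turns on whether NP → NP PP is used at the relevant span, versus an alternative expansion of NP.

2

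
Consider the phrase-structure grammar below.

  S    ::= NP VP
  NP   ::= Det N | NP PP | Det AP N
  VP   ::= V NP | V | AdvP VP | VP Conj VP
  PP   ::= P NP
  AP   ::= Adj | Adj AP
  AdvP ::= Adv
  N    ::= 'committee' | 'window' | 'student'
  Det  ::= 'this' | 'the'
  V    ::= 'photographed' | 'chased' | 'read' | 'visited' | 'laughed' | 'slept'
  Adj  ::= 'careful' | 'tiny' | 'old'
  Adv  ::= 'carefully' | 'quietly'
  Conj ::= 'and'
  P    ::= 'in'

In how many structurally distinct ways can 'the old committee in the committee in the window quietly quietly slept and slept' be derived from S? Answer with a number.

Two of the 6 distinct bracketings:
[S [NP [NP [Det the] [AP [Adj old]] [N committee]] [PP [P in] [NP [NP [Det the] [N committee]] [PP [P in] [NP [Det the] [N window]]]]]] [VP [AdvP [Adv quietly]] [VP [AdvP [Adv quietly]] [VP [VP [V slept]] [Conj and] [VP [V slept]]]]]]
[S [NP [NP [Det the] [AP [Adj old]] [N committee]] [PP [P in] [NP [NP [Det the] [N committee]] [PP [P in] [NP [Det the] [N window]]]]]] [VP [AdvP [Adv quietly]] [VP [VP [AdvP [Adv quietly]] [VP [V slept]]] [Conj and] [VP [V slept]]]]]
The trees differ in how a recursive rule is bracketed over the same span.

6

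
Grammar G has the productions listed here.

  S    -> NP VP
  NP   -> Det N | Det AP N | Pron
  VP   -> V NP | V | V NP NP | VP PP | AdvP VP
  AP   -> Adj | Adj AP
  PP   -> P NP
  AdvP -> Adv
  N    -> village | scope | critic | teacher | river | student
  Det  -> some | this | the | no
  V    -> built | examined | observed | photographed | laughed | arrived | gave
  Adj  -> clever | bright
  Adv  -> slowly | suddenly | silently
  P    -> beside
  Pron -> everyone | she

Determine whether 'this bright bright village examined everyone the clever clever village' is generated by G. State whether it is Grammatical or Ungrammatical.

S
  NP
    Det: this
    AP
      Adj: bright
      AP
        Adj: bright
    N: village
  VP
    V: examined
    NP
      Pron: everyone
    NP
      Det: the
      AP
        Adj: clever
        AP
          Adj: clever
      N: village
The bracketing above is licensed at every node by one of the given productions, with S at the root.

Grammatical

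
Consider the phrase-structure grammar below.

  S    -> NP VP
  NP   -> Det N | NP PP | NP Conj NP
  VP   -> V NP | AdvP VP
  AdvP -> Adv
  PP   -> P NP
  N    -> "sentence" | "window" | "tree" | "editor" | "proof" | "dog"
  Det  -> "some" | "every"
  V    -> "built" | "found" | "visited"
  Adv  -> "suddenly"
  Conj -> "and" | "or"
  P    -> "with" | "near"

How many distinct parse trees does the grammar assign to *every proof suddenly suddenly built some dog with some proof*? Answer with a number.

[S [NP [Det every] [N proof]] [VP [AdvP [Adv suddenly]] [VP [AdvP [Adv suddenly]] [VP [V built] [NP [NP [Det some] [N dog]] [PP [P with] [NP [Det some] [N proof]]]]]]]]
No rule offers an alternative attachment or grouping for any span, so this is the only derivation.

1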